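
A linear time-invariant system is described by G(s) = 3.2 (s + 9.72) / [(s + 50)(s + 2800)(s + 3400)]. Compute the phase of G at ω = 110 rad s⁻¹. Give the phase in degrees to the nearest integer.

15°

∠(j110 + 9.72) = arctan(110/9.72) = 84.95°
∠(j110 + 50) = arctan(110/50) = 65.56°
∠(j110 + 2800) = arctan(110/2800) = 2.25°
∠(j110 + 3400) = arctan(110/3400) = 1.85°
∠G(j110) = 84.95° − (65.56° + 2.25° + 1.85°) = 15.29°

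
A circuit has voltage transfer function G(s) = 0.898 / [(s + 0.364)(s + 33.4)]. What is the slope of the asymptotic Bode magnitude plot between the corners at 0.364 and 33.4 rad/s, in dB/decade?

-20 dB/decade

In this band the factors already past their corner are: pole at 0.364; net slope = -20 dB/decade.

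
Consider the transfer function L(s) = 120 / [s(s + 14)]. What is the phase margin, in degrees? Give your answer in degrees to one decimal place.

61.7°

Gain crossover: |L(jω)| = 1 at ω ≈ 7.55 rad/sec.
∠L(j7.55) = −90° − arctan(7.55/14) ≈ -118.32°
PM = 180° + (-118.32°) = 61.68°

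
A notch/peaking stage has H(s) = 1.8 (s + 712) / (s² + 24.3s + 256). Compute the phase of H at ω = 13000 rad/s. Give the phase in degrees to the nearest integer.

∠(j13000 + 712) = arctan(13000/712) = 86.87°
∠[(j13000)² + 24.3(j13000) + 256] = ∠[-1.69e+08 + j3.159e+05] = 179.89°
∠H(j13000) = 86.87° − 179.89° = -93.03°

-93°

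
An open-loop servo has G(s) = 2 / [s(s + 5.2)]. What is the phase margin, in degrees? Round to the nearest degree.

Gain crossover: |G(jω)| = 1 at ω ≈ 0.384 rad s⁻¹.
∠G(j0.384) = −90° − arctan(0.384/5.2) ≈ -94.22°
PM = 180° + (-94.22°) = 85.78°

86°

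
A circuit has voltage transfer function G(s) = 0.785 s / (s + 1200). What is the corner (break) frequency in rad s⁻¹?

The single real pole at s = −1200 gives a corner at ω = 1200 rad s⁻¹.

1200 rad s⁻¹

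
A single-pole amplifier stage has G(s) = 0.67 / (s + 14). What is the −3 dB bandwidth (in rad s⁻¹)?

14 rad s⁻¹

For a single-pole low-pass, the −3 dB point is at the pole: ω = 14 rad s⁻¹.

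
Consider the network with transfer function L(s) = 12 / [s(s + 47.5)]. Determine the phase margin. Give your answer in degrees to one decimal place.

Gain crossover: |L(jω)| = 1 at ω ≈ 0.253 rad s⁻¹.
∠L(j0.253) = −90° − arctan(0.253/47.5) ≈ -90.30°
PM = 180° + (-90.30°) = 89.70°

89.7 deg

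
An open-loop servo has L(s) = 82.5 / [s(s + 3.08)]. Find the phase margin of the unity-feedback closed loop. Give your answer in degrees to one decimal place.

19.2°

Gain crossover: |L(jω)| = 1 at ω ≈ 8.83 rad/sec.
∠L(j8.83) = −90° − arctan(8.83/3.08) ≈ -160.76°
PM = 180° + (-160.76°) = 19.24°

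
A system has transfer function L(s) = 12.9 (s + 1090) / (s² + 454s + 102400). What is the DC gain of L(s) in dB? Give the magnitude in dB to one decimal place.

L(0) = 12.9 × 1090 / 102400 = 0.13731
20 log₁₀(0.13731) = -17.25 dB

-17.2 dB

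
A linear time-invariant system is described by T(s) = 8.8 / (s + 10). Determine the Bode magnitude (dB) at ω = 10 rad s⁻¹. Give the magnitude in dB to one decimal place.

|j10 + 10| = √(10² + 10²) = 14.14
|T(j10)| = 8.8 / 14.14 = 0.62225
20 log₁₀(0.62225) = -4.12 dB

-4.1 dB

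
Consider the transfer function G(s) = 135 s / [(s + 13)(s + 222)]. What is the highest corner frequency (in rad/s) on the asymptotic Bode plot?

Break frequencies occur at each pole and zero magnitude: 13 rad/s, 222 rad/s.
The highest is 222 rad/s.

222 rad/s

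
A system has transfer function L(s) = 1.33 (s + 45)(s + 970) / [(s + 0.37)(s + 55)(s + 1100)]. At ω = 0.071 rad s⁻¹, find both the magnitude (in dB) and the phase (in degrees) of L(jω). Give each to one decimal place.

|j0.071 + 45| = √(0.071² + 45²) = 45
|j0.071 + 970| = √(0.071² + 970²) = 970
|j0.071 + 0.37| = √(0.071² + 0.37²) = 0.3768
|j0.071 + 55| = √(0.071² + 55²) = 55
|j0.071 + 1100| = √(0.071² + 1100²) = 1100
|L(j0.071)| = 1.33 × 45 × 970 / (0.3768 × 55 × 1100) = 2.547
20 log₁₀(2.547) = 8.12 dB
∠(j0.071 + 45) = arctan(0.071/45) = 0.09°
∠(j0.071 + 970) = arctan(0.071/970) = 0.00°
∠(j0.071 + 0.37) = arctan(0.071/0.37) = 10.86°
∠(j0.071 + 55) = arctan(0.071/55) = 0.07°
∠(j0.071 + 1100) = arctan(0.071/1100) = 0.00°
∠L(j0.071) = 0.09° + 0.00° − (10.86° + 0.07° + 0.00°) = -10.85°

|L| = 8.1 dB, ∠L = -10.8 deg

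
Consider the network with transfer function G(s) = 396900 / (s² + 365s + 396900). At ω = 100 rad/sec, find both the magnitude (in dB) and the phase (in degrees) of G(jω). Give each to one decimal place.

|G| = 0.2 dB, ∠G = -5.4°

|(j100)² + 365(j100) + 396900| = |3.869e+05 + j36500| = 3.886e+05
|G(j100)| = 396900 / 3.886e+05 = 1.0213
20 log₁₀(1.0213) = 0.18 dB
∠[(j100)² + 365(j100) + 396900] = ∠[3.869e+05 + j36500] = 5.39°
∠G(j100) = −5.39° = -5.39°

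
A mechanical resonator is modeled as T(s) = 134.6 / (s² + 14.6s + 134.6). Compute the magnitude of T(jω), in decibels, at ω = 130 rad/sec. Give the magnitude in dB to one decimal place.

|(j130)² + 14.6(j130) + 134.6| = |-16765 + j1898| = 1.687e+04
|T(j130)| = 134.6 / 1.687e+04 = 0.0079775
20 log₁₀(0.0079775) = -41.96 dB

-42.0 dB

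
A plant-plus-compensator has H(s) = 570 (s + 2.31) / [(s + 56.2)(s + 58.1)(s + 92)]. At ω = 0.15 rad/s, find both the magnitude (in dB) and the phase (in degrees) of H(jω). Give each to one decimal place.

|H| = -47.1 dB, ∠H = 3.3°

|j0.15 + 2.31| = √(0.15² + 2.31²) = 2.315
|j0.15 + 56.2| = √(0.15² + 56.2²) = 56.2
|j0.15 + 58.1| = √(0.15² + 58.1²) = 58.1
|j0.15 + 92| = √(0.15² + 92²) = 92
|H(j0.15)| = 570 × 2.315 / (56.2 × 58.1 × 92) = 0.0043923
20 log₁₀(0.0043923) = -47.15 dB
∠(j0.15 + 2.31) = arctan(0.15/2.31) = 3.72°
∠(j0.15 + 56.2) = arctan(0.15/56.2) = 0.15°
∠(j0.15 + 58.1) = arctan(0.15/58.1) = 0.15°
∠(j0.15 + 92) = arctan(0.15/92) = 0.09°
∠H(j0.15) = 3.72° − (0.15° + 0.15° + 0.09°) = 3.32°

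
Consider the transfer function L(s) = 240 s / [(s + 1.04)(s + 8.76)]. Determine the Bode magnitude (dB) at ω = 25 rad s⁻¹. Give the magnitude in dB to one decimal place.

|j25| = 25
|j25 + 1.04| = √(25² + 1.04²) = 25.02
|j25 + 8.76| = √(25² + 8.76²) = 26.49
|L(j25)| = 240 × 25 / (25.02 × 26.49) = 9.0521
20 log₁₀(9.0521) = 19.13 dB

19.1 dB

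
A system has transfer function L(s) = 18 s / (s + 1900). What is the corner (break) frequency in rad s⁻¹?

1900 rad s⁻¹

The single real pole at s = −1900 gives a corner at ω = 1900 rad s⁻¹.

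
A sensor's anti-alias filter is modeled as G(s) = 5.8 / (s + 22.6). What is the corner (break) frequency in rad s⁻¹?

The single real pole at s = −22.6 gives a corner at ω = 22.6 rad s⁻¹.

22.6 rad s⁻¹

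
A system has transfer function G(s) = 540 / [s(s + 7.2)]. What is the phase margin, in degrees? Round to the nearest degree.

Gain crossover: |G(jω)| = 1 at ω ≈ 22.7 rad/s.
∠G(j22.7) = −90° − arctan(22.7/7.2) ≈ -162.39°
PM = 180° + (-162.39°) = 17.61°

18°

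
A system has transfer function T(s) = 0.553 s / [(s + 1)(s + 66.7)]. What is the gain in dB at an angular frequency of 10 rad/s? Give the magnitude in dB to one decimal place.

-41.8 dB

|j10| = 10
|j10 + 1| = √(10² + 1²) = 10.05
|j10 + 66.7| = √(10² + 66.7²) = 67.45
|T(j10)| = 0.553 × 10 / (10.05 × 67.45) = 0.0081585
20 log₁₀(0.0081585) = -41.77 dB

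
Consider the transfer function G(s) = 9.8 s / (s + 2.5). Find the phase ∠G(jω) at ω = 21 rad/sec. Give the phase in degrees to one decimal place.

6.8°

∠(j21) = 90.00°
∠(j21 + 2.5) = arctan(21/2.5) = 83.21°
∠G(j21) = 90.00° − 83.21° = 6.79°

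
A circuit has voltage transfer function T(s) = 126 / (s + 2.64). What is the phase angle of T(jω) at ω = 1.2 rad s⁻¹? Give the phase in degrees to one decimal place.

∠(j1.2 + 2.64) = arctan(1.2/2.64) = 24.44°
∠T(j1.2) = −24.44° = -24.44°

-24.4°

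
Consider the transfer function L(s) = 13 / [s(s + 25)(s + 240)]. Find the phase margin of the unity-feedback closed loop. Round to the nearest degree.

90°

Gain crossover: |L(jω)| = 1 at ω ≈ 0.00217 rad/s.
∠L(j0.00217) = −90° − arctan(0.00217/25) − arctan(0.00217/240) ≈ -90.01°
PM = 180° + (-90.01°) = 89.99°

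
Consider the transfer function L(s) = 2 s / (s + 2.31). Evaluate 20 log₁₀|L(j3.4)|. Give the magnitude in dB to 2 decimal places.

|j3.4| = 3.4
|j3.4 + 2.31| = √(3.4² + 2.31²) = 4.11
|L(j3.4)| = 2 × 3.4 / 4.11 = 1.6543
20 log₁₀(1.6543) = 4.372 dB

4.37 dB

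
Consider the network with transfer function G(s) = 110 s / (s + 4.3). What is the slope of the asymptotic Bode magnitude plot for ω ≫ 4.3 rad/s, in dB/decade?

With 1 zero and 1 pole, the high-frequency asymptotic slope is 20 × (1 − 1) = 0 dB/decade.

0 dB/decade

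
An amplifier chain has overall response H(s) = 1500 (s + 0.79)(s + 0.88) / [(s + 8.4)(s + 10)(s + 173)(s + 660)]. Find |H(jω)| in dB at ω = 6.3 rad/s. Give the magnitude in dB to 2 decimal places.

-47.39 dB

|j6.3 + 0.79| = √(6.3² + 0.79²) = 6.349
|j6.3 + 0.88| = √(6.3² + 0.88²) = 6.361
|j6.3 + 8.4| = √(6.3² + 8.4²) = 10.5
|j6.3 + 10| = √(6.3² + 10²) = 11.82
|j6.3 + 173| = √(6.3² + 173²) = 173.1
|j6.3 + 660| = √(6.3² + 660²) = 660
|H(j6.3)| = 1500 × 6.349 × 6.361 / (10.5 × 11.82 × 173.1 × 660) = 0.0042725
20 log₁₀(0.0042725) = -47.386 dB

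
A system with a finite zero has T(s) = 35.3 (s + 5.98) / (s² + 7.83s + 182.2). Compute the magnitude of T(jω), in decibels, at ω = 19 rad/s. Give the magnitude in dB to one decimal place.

|j19 + 5.98| = √(19² + 5.98²) = 19.92
|(j19)² + 7.83(j19) + 182.2| = |-178.8 + j148.77| = 232.6
|T(j19)| = 35.3 × 19.92 / 232.6 = 3.023
20 log₁₀(3.023) = 9.61 dB

9.6 dB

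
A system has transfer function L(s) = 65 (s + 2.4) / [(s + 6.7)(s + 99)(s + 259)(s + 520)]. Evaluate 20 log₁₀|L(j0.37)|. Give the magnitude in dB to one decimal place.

|j0.37 + 2.4| = √(0.37² + 2.4²) = 2.428
|j0.37 + 6.7| = √(0.37² + 6.7²) = 6.71
|j0.37 + 99| = √(0.37² + 99²) = 99
|j0.37 + 259| = √(0.37² + 259²) = 259
|j0.37 + 520| = √(0.37² + 520²) = 520
|L(j0.37)| = 65 × 2.428 / (6.71 × 99 × 259 × 520) = 1.7642e-06
20 log₁₀(1.7642e-06) = -115.07 dB

-115.1 dB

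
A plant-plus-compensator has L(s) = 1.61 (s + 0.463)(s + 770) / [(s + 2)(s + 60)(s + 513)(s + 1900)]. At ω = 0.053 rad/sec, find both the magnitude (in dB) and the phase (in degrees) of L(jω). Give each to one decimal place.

|L| = -106.1 dB, ∠L = 5.0 deg

|j0.053 + 0.463| = √(0.053² + 0.463²) = 0.466
|j0.053 + 770| = √(0.053² + 770²) = 770
|j0.053 + 2| = √(0.053² + 2²) = 2.001
|j0.053 + 60| = √(0.053² + 60²) = 60
|j0.053 + 513| = √(0.053² + 513²) = 513
|j0.053 + 1900| = √(0.053² + 1900²) = 1900
|L(j0.053)| = 1.61 × 0.466 × 770 / (2.001 × 60 × 513 × 1900) = 4.9376e-06
20 log₁₀(4.9376e-06) = -106.13 dB
∠(j0.053 + 0.463) = arctan(0.053/0.463) = 6.53°
∠(j0.053 + 770) = arctan(0.053/770) = 0.00°
∠(j0.053 + 2) = arctan(0.053/2) = 1.52°
∠(j0.053 + 60) = arctan(0.053/60) = 0.05°
∠(j0.053 + 513) = arctan(0.053/513) = 0.01°
∠(j0.053 + 1900) = arctan(0.053/1900) = 0.00°
∠L(j0.053) = 6.53° + 0.00° − (1.52° + 0.05° + 0.01° + 0.00°) = 4.96°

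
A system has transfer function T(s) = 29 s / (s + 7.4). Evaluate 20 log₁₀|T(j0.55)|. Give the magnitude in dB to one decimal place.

|j0.55| = 0.55
|j0.55 + 7.4| = √(0.55² + 7.4²) = 7.42
|T(j0.55)| = 29 × 0.55 / 7.42 = 2.1495
20 log₁₀(2.1495) = 6.65 dB

6.6 dB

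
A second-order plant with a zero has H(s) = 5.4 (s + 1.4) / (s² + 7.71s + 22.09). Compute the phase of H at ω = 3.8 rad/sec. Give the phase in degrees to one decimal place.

-5.6 deg

∠(j3.8 + 1.4) = arctan(3.8/1.4) = 69.78°
∠[(j3.8)² + 7.71(j3.8) + 22.09] = ∠[7.65 + j29.298] = 75.37°
∠H(j3.8) = 69.78° − 75.37° = -5.59°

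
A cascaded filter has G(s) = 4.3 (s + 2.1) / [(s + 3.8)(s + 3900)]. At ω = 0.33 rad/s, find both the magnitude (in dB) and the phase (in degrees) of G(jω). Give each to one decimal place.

|G| = -64.2 dB, ∠G = 4.0°

|j0.33 + 2.1| = √(0.33² + 2.1²) = 2.126
|j0.33 + 3.8| = √(0.33² + 3.8²) = 3.814
|j0.33 + 3900| = √(0.33² + 3900²) = 3900
|G(j0.33)| = 4.3 × 2.126 / (3.814 × 3900) = 0.00061448
20 log₁₀(0.00061448) = -64.23 dB
∠(j0.33 + 2.1) = arctan(0.33/2.1) = 8.93°
∠(j0.33 + 3.8) = arctan(0.33/3.8) = 4.96°
∠(j0.33 + 3900) = arctan(0.33/3900) = 0.00°
∠G(j0.33) = 8.93° − (4.96° + 0.00°) = 3.96°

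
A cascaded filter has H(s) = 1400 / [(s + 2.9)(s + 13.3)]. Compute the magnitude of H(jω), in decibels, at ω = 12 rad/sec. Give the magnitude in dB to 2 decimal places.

|j12 + 2.9| = √(12² + 2.9²) = 12.35
|j12 + 13.3| = √(12² + 13.3²) = 17.91
|H(j12)| = 1400 / (12.35 × 17.91) = 6.3306
20 log₁₀(6.3306) = 16.029 dB

16.03 dB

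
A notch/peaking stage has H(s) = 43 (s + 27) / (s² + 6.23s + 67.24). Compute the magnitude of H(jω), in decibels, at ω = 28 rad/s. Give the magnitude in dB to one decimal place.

7.1 dB

|j28 + 27| = √(28² + 27²) = 38.9
|(j28)² + 6.23(j28) + 67.24| = |-716.76 + j174.44| = 737.7
|H(j28)| = 43 × 38.9 / 737.7 = 2.2674
20 log₁₀(2.2674) = 7.11 dB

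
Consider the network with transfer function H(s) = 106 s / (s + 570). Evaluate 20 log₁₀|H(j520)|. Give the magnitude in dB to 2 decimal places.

37.08 dB

|j520| = 520
|j520 + 570| = √(520² + 570²) = 771.6
|H(j520)| = 106 × 520 / 771.6 = 71.44
20 log₁₀(71.44) = 37.079 dB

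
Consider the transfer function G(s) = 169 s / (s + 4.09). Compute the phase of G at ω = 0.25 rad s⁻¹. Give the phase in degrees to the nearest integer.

∠(j0.25) = 90.00°
∠(j0.25 + 4.09) = arctan(0.25/4.09) = 3.50°
∠G(j0.25) = 90.00° − 3.50° = 86.50°

87°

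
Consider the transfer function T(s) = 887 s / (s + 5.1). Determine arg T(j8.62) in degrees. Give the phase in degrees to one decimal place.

30.6°

∠(j8.62) = 90.00°
∠(j8.62 + 5.1) = arctan(8.62/5.1) = 59.39°
∠T(j8.62) = 90.00° − 59.39° = 30.61°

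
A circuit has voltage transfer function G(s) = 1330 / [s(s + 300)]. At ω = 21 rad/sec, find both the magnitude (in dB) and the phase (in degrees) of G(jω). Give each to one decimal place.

|G| = -13.5 dB, ∠G = -94.0°

|j21 + 300| = √(21² + 300²) = 300.7
|j21| = 21
|G(j21)| = 1330 / (300.7 × 21) = 0.2106
20 log₁₀(0.2106) = -13.53 dB
∠(j21 + 300) = arctan(21/300) = 4.00°
∠(j21) = 90.00°
∠G(j21) = − (4.00° + 90.00°) = -94.00°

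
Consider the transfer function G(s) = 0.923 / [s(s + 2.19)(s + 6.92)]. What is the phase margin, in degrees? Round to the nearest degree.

88°

Gain crossover: |G(jω)| = 1 at ω ≈ 0.0609 rad/s.
∠G(j0.0609) = −90° − arctan(0.0609/2.19) − arctan(0.0609/6.92) ≈ -92.10°
PM = 180° + (-92.10°) = 87.90°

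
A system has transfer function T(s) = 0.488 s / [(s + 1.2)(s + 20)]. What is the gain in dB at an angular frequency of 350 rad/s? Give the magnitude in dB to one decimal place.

-57.1 dB

|j350| = 350
|j350 + 1.2| = √(350² + 1.2²) = 350
|j350 + 20| = √(350² + 20²) = 350.6
|T(j350)| = 0.488 × 350 / (350 × 350.6) = 0.001392
20 log₁₀(0.001392) = -57.13 dB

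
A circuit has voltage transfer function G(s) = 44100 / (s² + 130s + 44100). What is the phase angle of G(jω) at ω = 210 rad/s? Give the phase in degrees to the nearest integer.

-90 deg

∠[(j210)² + 130(j210) + 44100] = ∠[0 + j27300] = 90.00°
∠G(j210) = −90.00° = -90.00°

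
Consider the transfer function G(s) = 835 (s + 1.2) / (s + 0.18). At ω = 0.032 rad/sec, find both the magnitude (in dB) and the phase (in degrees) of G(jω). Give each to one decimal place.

|G| = 74.8 dB, ∠G = -8.6°

|j0.032 + 1.2| = √(0.032² + 1.2²) = 1.2
|j0.032 + 0.18| = √(0.032² + 0.18²) = 0.1828
|G(j0.032)| = 835 × 1.2 / 0.1828 = 5482.7
20 log₁₀(5482.7) = 74.78 dB
∠(j0.032 + 1.2) = arctan(0.032/1.2) = 1.53°
∠(j0.032 + 0.18) = arctan(0.032/0.18) = 10.08°
∠G(j0.032) = 1.53° − 10.08° = -8.55°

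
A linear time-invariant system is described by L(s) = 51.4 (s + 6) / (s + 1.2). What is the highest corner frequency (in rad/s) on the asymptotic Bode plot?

6 rad/s

Break frequencies occur at each pole and zero magnitude: 1.2 rad/s, 6 rad/s.
The highest is 6 rad/s.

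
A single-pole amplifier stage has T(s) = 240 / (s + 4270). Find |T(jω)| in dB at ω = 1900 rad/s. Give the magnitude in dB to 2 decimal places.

-25.79 dB

|j1900 + 4270| = √(1900² + 4270²) = 4674
|T(j1900)| = 240 / 4674 = 0.051352
20 log₁₀(0.051352) = -25.789 dB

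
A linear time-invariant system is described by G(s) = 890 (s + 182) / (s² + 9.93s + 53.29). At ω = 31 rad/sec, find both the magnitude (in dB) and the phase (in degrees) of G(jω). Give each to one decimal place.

|G| = 44.7 dB, ∠G = -151.6°

|j31 + 182| = √(31² + 182²) = 184.6
|(j31)² + 9.93(j31) + 53.29| = |-907.71 + j307.83| = 958.5
|G(j31)| = 890 × 184.6 / 958.5 = 171.43
20 log₁₀(171.43) = 44.68 dB
∠(j31 + 182) = arctan(31/182) = 9.67°
∠[(j31)² + 9.93(j31) + 53.29] = ∠[-907.71 + j307.83] = 161.27°
∠G(j31) = 9.67° − 161.27° = -151.60°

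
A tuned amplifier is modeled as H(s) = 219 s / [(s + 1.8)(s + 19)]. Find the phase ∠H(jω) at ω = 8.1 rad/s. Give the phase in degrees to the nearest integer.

∠(j8.1) = 90.00°
∠(j8.1 + 1.8) = arctan(8.1/1.8) = 77.47°
∠(j8.1 + 19) = arctan(8.1/19) = 23.09°
∠H(j8.1) = 90.00° − (77.47° + 23.09°) = -10.56°

-11 deg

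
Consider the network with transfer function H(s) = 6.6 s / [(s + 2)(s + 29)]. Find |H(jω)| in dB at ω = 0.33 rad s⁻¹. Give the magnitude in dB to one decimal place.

|j0.33| = 0.33
|j0.33 + 2| = √(0.33² + 2²) = 2.027
|j0.33 + 29| = √(0.33² + 29²) = 29
|H(j0.33)| = 6.6 × 0.33 / (2.027 × 29) = 0.037048
20 log₁₀(0.037048) = -28.62 dB

-28.6 dB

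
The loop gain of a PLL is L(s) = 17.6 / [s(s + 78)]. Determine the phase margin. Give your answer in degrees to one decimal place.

Gain crossover: |L(jω)| = 1 at ω ≈ 0.226 rad/sec.
∠L(j0.226) = −90° − arctan(0.226/78) ≈ -90.17°
PM = 180° + (-90.17°) = 89.83°

89.8°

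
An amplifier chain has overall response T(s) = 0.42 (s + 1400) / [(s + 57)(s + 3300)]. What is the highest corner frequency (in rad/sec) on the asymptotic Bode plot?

Break frequencies occur at each pole and zero magnitude: 57 rad/sec, 1400 rad/sec, 3300 rad/sec.
The highest is 3300 rad/sec.

3300 rad/sec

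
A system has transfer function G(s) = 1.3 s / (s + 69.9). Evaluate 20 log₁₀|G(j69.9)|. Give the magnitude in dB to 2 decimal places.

-0.73 dB

|j69.9| = 69.9
|j69.9 + 69.9| = √(69.9² + 69.9²) = 98.85
|G(j69.9)| = 1.3 × 69.9 / 98.85 = 0.91924
20 log₁₀(0.91924) = -0.731 dB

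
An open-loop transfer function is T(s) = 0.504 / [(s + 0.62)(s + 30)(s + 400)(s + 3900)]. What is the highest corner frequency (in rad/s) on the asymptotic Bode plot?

3900 rad/s

Break frequencies occur at each pole and zero magnitude: 0.62 rad/s, 30 rad/s, 400 rad/s, 3900 rad/s.
The highest is 3900 rad/s.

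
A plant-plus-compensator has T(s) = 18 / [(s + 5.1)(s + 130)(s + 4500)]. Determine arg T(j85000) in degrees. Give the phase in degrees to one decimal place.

-266.9 deg

∠(j85000 + 5.1) = arctan(85000/5.1) = 90.00°
∠(j85000 + 130) = arctan(85000/130) = 89.91°
∠(j85000 + 4500) = arctan(85000/4500) = 86.97°
∠T(j85000) = − (90.00° + 89.91° + 86.97°) = -266.88°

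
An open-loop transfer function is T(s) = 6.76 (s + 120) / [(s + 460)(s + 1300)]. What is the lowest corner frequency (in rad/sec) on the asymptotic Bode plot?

Break frequencies occur at each pole and zero magnitude: 120 rad/sec, 460 rad/sec, 1300 rad/sec.
The lowest is 120 rad/sec.

120 rad/sec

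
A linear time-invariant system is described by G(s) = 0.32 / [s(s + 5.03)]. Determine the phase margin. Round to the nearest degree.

89°

Gain crossover: |G(jω)| = 1 at ω ≈ 0.0636 rad s⁻¹.
∠G(j0.0636) = −90° − arctan(0.0636/5.03) ≈ -90.72°
PM = 180° + (-90.72°) = 89.28°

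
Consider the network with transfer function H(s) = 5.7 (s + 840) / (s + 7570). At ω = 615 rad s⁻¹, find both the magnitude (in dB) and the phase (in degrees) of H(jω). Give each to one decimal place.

|H| = -2.1 dB, ∠H = 31.6°

|j615 + 840| = √(615² + 840²) = 1041
|j615 + 7570| = √(615² + 7570²) = 7595
|H(j615)| = 5.7 × 1041 / 7595 = 0.78132
20 log₁₀(0.78132) = -2.14 dB
∠(j615 + 840) = arctan(615/840) = 36.21°
∠(j615 + 7570) = arctan(615/7570) = 4.64°
∠H(j615) = 36.21° − 4.64° = 31.56°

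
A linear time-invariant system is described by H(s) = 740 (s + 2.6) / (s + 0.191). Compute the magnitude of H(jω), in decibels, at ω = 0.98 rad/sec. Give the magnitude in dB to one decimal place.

|j0.98 + 2.6| = √(0.98² + 2.6²) = 2.779
|j0.98 + 0.191| = √(0.98² + 0.191²) = 0.9984
|H(j0.98)| = 740 × 2.779 / 0.9984 = 2059.3
20 log₁₀(2059.3) = 66.27 dB

66.3 dB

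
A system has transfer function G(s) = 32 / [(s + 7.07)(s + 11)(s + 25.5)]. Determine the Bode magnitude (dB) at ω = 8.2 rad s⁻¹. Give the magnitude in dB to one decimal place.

|j8.2 + 7.07| = √(8.2² + 7.07²) = 10.83
|j8.2 + 11| = √(8.2² + 11²) = 13.72
|j8.2 + 25.5| = √(8.2² + 25.5²) = 26.79
|G(j8.2)| = 32 / (10.83 × 13.72 × 26.79) = 0.0080422
20 log₁₀(0.0080422) = -41.89 dB

-41.9 dB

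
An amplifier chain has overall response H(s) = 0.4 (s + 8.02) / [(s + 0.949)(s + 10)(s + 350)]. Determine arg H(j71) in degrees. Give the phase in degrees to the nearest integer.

∠(j71 + 8.02) = arctan(71/8.02) = 83.56°
∠(j71 + 0.949) = arctan(71/0.949) = 89.23°
∠(j71 + 10) = arctan(71/10) = 81.98°
∠(j71 + 350) = arctan(71/350) = 11.47°
∠H(j71) = 83.56° − (89.23° + 81.98° + 11.47°) = -99.13°

-99°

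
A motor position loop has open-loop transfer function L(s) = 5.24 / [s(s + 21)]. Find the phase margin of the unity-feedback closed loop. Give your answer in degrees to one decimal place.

Gain crossover: |L(jω)| = 1 at ω ≈ 0.25 rad/s.
∠L(j0.25) = −90° − arctan(0.25/21) ≈ -90.68°
PM = 180° + (-90.68°) = 89.32°

89.3 deg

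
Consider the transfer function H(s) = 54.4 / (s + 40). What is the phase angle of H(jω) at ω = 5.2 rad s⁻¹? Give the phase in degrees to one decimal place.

∠(j5.2 + 40) = arctan(5.2/40) = 7.41°
∠H(j5.2) = −7.41° = -7.41°

-7.4°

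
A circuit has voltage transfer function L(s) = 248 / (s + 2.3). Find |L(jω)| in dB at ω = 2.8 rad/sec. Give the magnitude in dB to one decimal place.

36.7 dB

|j2.8 + 2.3| = √(2.8² + 2.3²) = 3.624
|L(j2.8)| = 248 / 3.624 = 68.441
20 log₁₀(68.441) = 36.71 dB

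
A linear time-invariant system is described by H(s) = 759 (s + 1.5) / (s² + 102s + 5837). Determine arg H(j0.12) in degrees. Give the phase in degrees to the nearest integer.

4°

∠(j0.12 + 1.5) = arctan(0.12/1.5) = 4.57°
∠[(j0.12)² + 102(j0.12) + 5837] = ∠[5837 + j12.24] = 0.12°
∠H(j0.12) = 4.57° − 0.12° = 4.45°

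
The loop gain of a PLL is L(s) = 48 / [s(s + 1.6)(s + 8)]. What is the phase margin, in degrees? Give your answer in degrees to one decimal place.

21.5°

Gain crossover: |L(jω)| = 1 at ω ≈ 2.16 rad s⁻¹.
∠L(j2.16) = −90° − arctan(2.16/1.6) − arctan(2.16/8) ≈ -158.52°
PM = 180° + (-158.52°) = 21.48°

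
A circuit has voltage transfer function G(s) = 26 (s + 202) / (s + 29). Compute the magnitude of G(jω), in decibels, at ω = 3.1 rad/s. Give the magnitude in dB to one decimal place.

45.1 dB

|j3.1 + 202| = √(3.1² + 202²) = 202
|j3.1 + 29| = √(3.1² + 29²) = 29.17
|G(j3.1)| = 26 × 202 / 29.17 = 180.1
20 log₁₀(180.1) = 45.11 dB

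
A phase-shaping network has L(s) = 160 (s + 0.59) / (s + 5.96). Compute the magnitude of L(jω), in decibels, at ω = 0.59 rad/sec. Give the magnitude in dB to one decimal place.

|j0.59 + 0.59| = √(0.59² + 0.59²) = 0.8344
|j0.59 + 5.96| = √(0.59² + 5.96²) = 5.989
|L(j0.59)| = 160 × 0.8344 / 5.989 = 22.291
20 log₁₀(22.291) = 26.96 dB

27.0 dB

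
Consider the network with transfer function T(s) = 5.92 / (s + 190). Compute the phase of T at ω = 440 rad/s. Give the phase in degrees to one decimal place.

∠(j440 + 190) = arctan(440/190) = 66.64°
∠T(j440) = −66.64° = -66.64°

-66.6°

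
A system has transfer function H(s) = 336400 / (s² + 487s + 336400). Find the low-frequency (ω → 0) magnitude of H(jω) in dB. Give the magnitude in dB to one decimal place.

0.0 dB

H(0) = 336400 / 336400 = 1
20 log₁₀(1) = 0.00 dB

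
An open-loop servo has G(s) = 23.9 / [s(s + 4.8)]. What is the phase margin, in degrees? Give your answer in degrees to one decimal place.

Gain crossover: |G(jω)| = 1 at ω ≈ 3.87 rad/s.
∠G(j3.87) = −90° − arctan(3.87/4.8) ≈ -128.91°
PM = 180° + (-128.91°) = 51.09°

51.1°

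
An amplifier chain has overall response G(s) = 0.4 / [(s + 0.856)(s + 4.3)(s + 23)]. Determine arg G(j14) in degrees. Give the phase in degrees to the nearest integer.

-191°

∠(j14 + 0.856) = arctan(14/0.856) = 86.50°
∠(j14 + 4.3) = arctan(14/4.3) = 72.93°
∠(j14 + 23) = arctan(14/23) = 31.33°
∠G(j14) = − (86.50° + 72.93° + 31.33°) = -190.76°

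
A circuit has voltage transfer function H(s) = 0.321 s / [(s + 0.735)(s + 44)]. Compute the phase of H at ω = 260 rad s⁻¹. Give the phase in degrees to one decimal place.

-80.2°

∠(j260) = 90.00°
∠(j260 + 0.735) = arctan(260/0.735) = 89.84°
∠(j260 + 44) = arctan(260/44) = 80.39°
∠H(j260) = 90.00° − (89.84° + 80.39°) = -80.23°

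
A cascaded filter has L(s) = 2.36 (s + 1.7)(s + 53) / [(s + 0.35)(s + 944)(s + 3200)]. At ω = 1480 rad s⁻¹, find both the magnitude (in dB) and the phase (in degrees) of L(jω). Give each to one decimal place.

|L| = -65.0 dB, ∠L = 5.6°

|j1480 + 1.7| = √(1480² + 1.7²) = 1480
|j1480 + 53| = √(1480² + 53²) = 1481
|j1480 + 0.35| = √(1480² + 0.35²) = 1480
|j1480 + 944| = √(1480² + 944²) = 1755
|j1480 + 3200| = √(1480² + 3200²) = 3526
|L(j1480)| = 2.36 × 1480 × 1481 / (1480 × 1755 × 3526) = 0.00056471
20 log₁₀(0.00056471) = -64.96 dB
∠(j1480 + 1.7) = arctan(1480/1.7) = 89.93°
∠(j1480 + 53) = arctan(1480/53) = 87.95°
∠(j1480 + 0.35) = arctan(1480/0.35) = 89.99°
∠(j1480 + 944) = arctan(1480/944) = 57.47°
∠(j1480 + 3200) = arctan(1480/3200) = 24.82°
∠L(j1480) = 89.93° + 87.95° − (89.99° + 57.47° + 24.82°) = 5.61°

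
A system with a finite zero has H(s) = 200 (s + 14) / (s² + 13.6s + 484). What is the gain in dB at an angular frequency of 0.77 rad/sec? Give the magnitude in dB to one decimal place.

15.3 dB

|j0.77 + 14| = √(0.77² + 14²) = 14.02
|(j0.77)² + 13.6(j0.77) + 484| = |483.41 + j10.472| = 483.5
|H(j0.77)| = 200 × 14.02 / 483.5 = 5.7996
20 log₁₀(5.7996) = 15.27 dB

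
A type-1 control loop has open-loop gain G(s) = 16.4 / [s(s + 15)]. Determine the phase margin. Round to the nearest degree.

Gain crossover: |G(jω)| = 1 at ω ≈ 1.09 rad/s.
∠G(j1.09) = −90° − arctan(1.09/15) ≈ -94.16°
PM = 180° + (-94.16°) = 85.84°

86°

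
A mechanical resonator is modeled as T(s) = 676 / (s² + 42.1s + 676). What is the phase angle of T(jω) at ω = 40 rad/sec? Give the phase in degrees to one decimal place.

∠[(j40)² + 42.1(j40) + 676] = ∠[-924 + j1684] = 118.75°
∠T(j40) = −118.75° = -118.75°

-118.8°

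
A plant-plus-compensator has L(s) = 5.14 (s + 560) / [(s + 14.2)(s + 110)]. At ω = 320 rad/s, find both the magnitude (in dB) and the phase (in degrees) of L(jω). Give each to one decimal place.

|j320 + 560| = √(320² + 560²) = 645
|j320 + 14.2| = √(320² + 14.2²) = 320.3
|j320 + 110| = √(320² + 110²) = 338.4
|L(j320)| = 5.14 × 645 / (320.3 × 338.4) = 0.030587
20 log₁₀(0.030587) = -30.29 dB
∠(j320 + 560) = arctan(320/560) = 29.74°
∠(j320 + 14.2) = arctan(320/14.2) = 87.46°
∠(j320 + 110) = arctan(320/110) = 71.03°
∠L(j320) = 29.74° − (87.46° + 71.03°) = -128.74°

|L| = -30.3 dB, ∠L = -128.7°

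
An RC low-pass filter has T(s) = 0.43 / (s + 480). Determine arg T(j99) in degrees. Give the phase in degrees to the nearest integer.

-12°

∠(j99 + 480) = arctan(99/480) = 11.65°
∠T(j99) = −11.65° = -11.65°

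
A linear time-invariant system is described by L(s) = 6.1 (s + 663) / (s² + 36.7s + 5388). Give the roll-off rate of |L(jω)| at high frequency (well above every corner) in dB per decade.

-20 dB/decade

With 1 zero and 2 poles, the high-frequency asymptotic slope is 20 × (1 − 2) = -20 dB/decade.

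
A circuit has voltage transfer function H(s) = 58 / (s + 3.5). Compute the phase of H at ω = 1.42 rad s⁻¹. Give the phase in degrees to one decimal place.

-22.1 deg

∠(j1.42 + 3.5) = arctan(1.42/3.5) = 22.08°
∠H(j1.42) = −22.08° = -22.08°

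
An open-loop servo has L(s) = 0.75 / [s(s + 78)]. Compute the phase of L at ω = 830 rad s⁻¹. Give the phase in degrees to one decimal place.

-174.6 deg

∠(j830 + 78) = arctan(830/78) = 84.63°
∠(j830) = 90.00°
∠L(j830) = − (84.63° + 90.00°) = -174.63°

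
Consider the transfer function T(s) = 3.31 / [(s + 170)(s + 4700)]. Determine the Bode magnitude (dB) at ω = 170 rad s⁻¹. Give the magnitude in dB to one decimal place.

-110.7 dB

|j170 + 170| = √(170² + 170²) = 240.4
|j170 + 4700| = √(170² + 4700²) = 4703
|T(j170)| = 3.31 / (240.4 × 4703) = 2.9274e-06
20 log₁₀(2.9274e-06) = -110.67 dB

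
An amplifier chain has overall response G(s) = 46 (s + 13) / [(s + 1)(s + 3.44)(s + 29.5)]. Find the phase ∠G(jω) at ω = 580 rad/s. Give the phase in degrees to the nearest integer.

-178°

∠(j580 + 13) = arctan(580/13) = 88.72°
∠(j580 + 1) = arctan(580/1) = 89.90°
∠(j580 + 3.44) = arctan(580/3.44) = 89.66°
∠(j580 + 29.5) = arctan(580/29.5) = 87.09°
∠G(j580) = 88.72° − (89.90° + 89.66° + 87.09°) = -177.93°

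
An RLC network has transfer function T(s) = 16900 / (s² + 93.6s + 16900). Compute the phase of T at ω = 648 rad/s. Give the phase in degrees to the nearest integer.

-171°

∠[(j648)² + 93.6(j648) + 16900] = ∠[-4.03e+05 + j60653] = 171.44°
∠T(j648) = −171.44° = -171.44°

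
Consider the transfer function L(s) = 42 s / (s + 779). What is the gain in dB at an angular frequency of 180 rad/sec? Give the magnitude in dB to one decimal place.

|j180| = 180
|j180 + 779| = √(180² + 779²) = 799.5
|L(j180)| = 42 × 180 / 799.5 = 9.4556
20 log₁₀(9.4556) = 19.51 dB

19.5 dB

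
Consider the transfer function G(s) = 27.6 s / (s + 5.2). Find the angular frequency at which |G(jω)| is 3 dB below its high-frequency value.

5.2 rad/sec

For a single-pole high-pass, the −3 dB point is at the pole: ω = 5.2 rad/sec.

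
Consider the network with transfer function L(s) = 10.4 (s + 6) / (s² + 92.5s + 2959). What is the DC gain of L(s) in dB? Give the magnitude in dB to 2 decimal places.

L(0) = 10.4 × 6 / 2959 = 0.021088
20 log₁₀(0.021088) = -33.519 dB

-33.52 dB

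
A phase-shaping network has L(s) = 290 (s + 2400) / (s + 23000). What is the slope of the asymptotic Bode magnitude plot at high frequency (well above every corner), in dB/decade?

With 1 zero and 1 pole, the high-frequency asymptotic slope is 20 × (1 − 1) = 0 dB/decade.

0 dB/decade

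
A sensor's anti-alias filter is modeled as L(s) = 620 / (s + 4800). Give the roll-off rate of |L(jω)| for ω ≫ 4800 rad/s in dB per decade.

With 0 zeros and 1 pole, the high-frequency asymptotic slope is 20 × (0 − 1) = -20 dB/decade.

-20 dB/decade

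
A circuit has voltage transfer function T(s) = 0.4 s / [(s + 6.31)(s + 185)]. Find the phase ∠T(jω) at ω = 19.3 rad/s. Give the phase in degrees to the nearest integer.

12°

∠(j19.3) = 90.00°
∠(j19.3 + 6.31) = arctan(19.3/6.31) = 71.90°
∠(j19.3 + 185) = arctan(19.3/185) = 5.96°
∠T(j19.3) = 90.00° − (71.90° + 5.96°) = 12.15°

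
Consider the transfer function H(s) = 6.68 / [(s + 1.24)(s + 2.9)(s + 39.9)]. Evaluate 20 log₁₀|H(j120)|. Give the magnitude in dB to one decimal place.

|j120 + 1.24| = √(120² + 1.24²) = 120
|j120 + 2.9| = √(120² + 2.9²) = 120
|j120 + 39.9| = √(120² + 39.9²) = 126.5
|H(j120)| = 6.68 / (120 × 120 × 126.5) = 3.667e-06
20 log₁₀(3.667e-06) = -108.71 dB

-108.7 dB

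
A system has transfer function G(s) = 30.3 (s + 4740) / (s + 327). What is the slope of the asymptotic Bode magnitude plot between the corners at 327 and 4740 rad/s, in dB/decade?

In this band the factors already past their corner are: pole at 327; net slope = -20 dB/decade.

-20 dB/decade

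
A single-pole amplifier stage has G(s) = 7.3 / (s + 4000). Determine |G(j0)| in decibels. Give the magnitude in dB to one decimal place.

-54.8 dB

G(0) = 7.3 / 4000 = 0.001825
20 log₁₀(0.001825) = -54.77 dB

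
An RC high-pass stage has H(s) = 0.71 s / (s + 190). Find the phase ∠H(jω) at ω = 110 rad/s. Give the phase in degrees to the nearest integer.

∠(j110) = 90.00°
∠(j110 + 190) = arctan(110/190) = 30.07°
∠H(j110) = 90.00° − 30.07° = 59.93°

60°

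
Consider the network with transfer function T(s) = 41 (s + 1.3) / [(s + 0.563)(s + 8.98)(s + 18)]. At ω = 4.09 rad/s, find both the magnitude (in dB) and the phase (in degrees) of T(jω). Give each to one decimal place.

|j4.09 + 1.3| = √(4.09² + 1.3²) = 4.292
|j4.09 + 0.563| = √(4.09² + 0.563²) = 4.129
|j4.09 + 8.98| = √(4.09² + 8.98²) = 9.868
|j4.09 + 18| = √(4.09² + 18²) = 18.46
|T(j4.09)| = 41 × 4.292 / (4.129 × 9.868 × 18.46) = 0.23399
20 log₁₀(0.23399) = -12.62 dB
∠(j4.09 + 1.3) = arctan(4.09/1.3) = 72.37°
∠(j4.09 + 0.563) = arctan(4.09/0.563) = 82.16°
∠(j4.09 + 8.98) = arctan(4.09/8.98) = 24.49°
∠(j4.09 + 18) = arctan(4.09/18) = 12.80°
∠T(j4.09) = 72.37° − (82.16° + 24.49° + 12.80°) = -47.08°

|T| = -12.6 dB, ∠T = -47.1°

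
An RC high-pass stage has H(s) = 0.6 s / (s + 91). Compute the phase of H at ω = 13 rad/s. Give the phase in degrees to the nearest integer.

∠(j13) = 90.00°
∠(j13 + 91) = arctan(13/91) = 8.13°
∠H(j13) = 90.00° − 8.13° = 81.87°

82°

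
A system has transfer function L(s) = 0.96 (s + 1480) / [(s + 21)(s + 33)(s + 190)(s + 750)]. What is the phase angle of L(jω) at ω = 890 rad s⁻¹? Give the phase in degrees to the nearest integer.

∠(j890 + 1480) = arctan(890/1480) = 31.02°
∠(j890 + 21) = arctan(890/21) = 88.65°
∠(j890 + 33) = arctan(890/33) = 87.88°
∠(j890 + 190) = arctan(890/190) = 77.95°
∠(j890 + 750) = arctan(890/750) = 49.88°
∠L(j890) = 31.02° − (88.65° + 87.88° + 77.95° + 49.88°) = -273.33°

-273°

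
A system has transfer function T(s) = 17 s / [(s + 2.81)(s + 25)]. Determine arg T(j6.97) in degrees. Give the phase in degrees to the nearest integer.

∠(j6.97) = 90.00°
∠(j6.97 + 2.81) = arctan(6.97/2.81) = 68.04°
∠(j6.97 + 25) = arctan(6.97/25) = 15.58°
∠T(j6.97) = 90.00° − (68.04° + 15.58°) = 6.38°

6 deg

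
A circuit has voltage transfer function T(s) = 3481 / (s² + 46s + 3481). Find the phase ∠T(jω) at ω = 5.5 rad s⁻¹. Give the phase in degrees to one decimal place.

∠[(j5.5)² + 46(j5.5) + 3481] = ∠[3450.8 + j253] = 4.19°
∠T(j5.5) = −4.19° = -4.19°

-4.2°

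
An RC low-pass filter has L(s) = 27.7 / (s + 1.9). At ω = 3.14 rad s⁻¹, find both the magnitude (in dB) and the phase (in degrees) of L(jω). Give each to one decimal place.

|L| = 17.6 dB, ∠L = -58.8°

|j3.14 + 1.9| = √(3.14² + 1.9²) = 3.67
|L(j3.14)| = 27.7 / 3.67 = 7.5475
20 log₁₀(7.5475) = 17.56 dB
∠(j3.14 + 1.9) = arctan(3.14/1.9) = 58.82°
∠L(j3.14) = −58.82° = -58.82°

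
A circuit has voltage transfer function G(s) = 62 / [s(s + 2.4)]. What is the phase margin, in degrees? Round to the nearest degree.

Gain crossover: |G(jω)| = 1 at ω ≈ 7.69 rad/s.
∠G(j7.69) = −90° − arctan(7.69/2.4) ≈ -162.67°
PM = 180° + (-162.67°) = 17.33°

17°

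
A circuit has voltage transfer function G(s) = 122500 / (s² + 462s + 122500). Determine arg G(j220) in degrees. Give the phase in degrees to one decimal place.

-53.9 deg

∠[(j220)² + 462(j220) + 122500] = ∠[74100 + j1.0164e+05] = 53.91°
∠G(j220) = −53.91° = -53.91°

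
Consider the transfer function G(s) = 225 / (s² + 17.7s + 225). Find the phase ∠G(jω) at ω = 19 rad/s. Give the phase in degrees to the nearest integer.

-112 deg

∠[(j19)² + 17.7(j19) + 225] = ∠[-136 + j336.3] = 112.02°
∠G(j19) = −112.02° = -112.02°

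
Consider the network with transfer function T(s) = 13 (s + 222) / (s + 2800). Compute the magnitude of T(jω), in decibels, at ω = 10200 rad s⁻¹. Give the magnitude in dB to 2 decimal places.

21.97 dB

|j10200 + 222| = √(10200² + 222²) = 1.02e+04
|j10200 + 2800| = √(10200² + 2800²) = 1.058e+04
|T(j10200)| = 13 × 1.02e+04 / 1.058e+04 = 12.539
20 log₁₀(12.539) = 21.965 dB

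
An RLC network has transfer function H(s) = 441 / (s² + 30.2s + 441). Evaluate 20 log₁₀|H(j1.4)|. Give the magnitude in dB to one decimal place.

|(j1.4)² + 30.2(j1.4) + 441| = |439.04 + j42.28| = 441.1
|H(j1.4)| = 441 / 441.1 = 0.99984
20 log₁₀(0.99984) = -0.00 dB

-0.0 dB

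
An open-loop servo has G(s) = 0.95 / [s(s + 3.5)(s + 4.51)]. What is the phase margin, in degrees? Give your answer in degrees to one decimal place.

Gain crossover: |G(jω)| = 1 at ω ≈ 0.0602 rad/s.
∠G(j0.0602) = −90° − arctan(0.0602/3.5) − arctan(0.0602/4.51) ≈ -91.75°
PM = 180° + (-91.75°) = 88.25°

88.3 deg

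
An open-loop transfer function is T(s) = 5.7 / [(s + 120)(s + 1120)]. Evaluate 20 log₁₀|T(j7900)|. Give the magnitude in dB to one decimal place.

|j7900 + 120| = √(7900² + 120²) = 7901
|j7900 + 1120| = √(7900² + 1120²) = 7979
|T(j7900)| = 5.7 / (7901 × 7979) = 9.0417e-08
20 log₁₀(9.0417e-08) = -140.88 dB

-140.9 dB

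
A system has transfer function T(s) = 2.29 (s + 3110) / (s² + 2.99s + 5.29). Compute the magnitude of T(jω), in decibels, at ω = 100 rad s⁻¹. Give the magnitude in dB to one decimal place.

-2.9 dB

|j100 + 3110| = √(100² + 3110²) = 3112
|(j100)² + 2.99(j100) + 5.29| = |-9994.7 + j299| = 9999
|T(j100)| = 2.29 × 3112 / 9999 = 0.71262
20 log₁₀(0.71262) = -2.94 dB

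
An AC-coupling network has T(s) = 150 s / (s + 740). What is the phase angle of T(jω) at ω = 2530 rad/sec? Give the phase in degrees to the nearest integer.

16°

∠(j2530) = 90.00°
∠(j2530 + 740) = arctan(2530/740) = 73.70°
∠T(j2530) = 90.00° − 73.70° = 16.30°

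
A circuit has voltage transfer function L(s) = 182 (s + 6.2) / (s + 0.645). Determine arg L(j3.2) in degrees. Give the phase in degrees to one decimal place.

-51.3°

∠(j3.2 + 6.2) = arctan(3.2/6.2) = 27.30°
∠(j3.2 + 0.645) = arctan(3.2/0.645) = 78.60°
∠L(j3.2) = 27.30° − 78.60° = -51.30°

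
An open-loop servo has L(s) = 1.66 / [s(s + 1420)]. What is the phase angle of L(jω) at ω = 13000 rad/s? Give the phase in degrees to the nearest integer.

∠(j13000 + 1420) = arctan(13000/1420) = 83.77°
∠(j13000) = 90.00°
∠L(j13000) = − (83.77° + 90.00°) = -173.77°

-174 deg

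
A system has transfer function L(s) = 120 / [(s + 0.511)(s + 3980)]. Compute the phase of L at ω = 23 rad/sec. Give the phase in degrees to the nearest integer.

-89 deg

∠(j23 + 0.511) = arctan(23/0.511) = 88.73°
∠(j23 + 3980) = arctan(23/3980) = 0.33°
∠L(j23) = − (88.73° + 0.33°) = -89.06°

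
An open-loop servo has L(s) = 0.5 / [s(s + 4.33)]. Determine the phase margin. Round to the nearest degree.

88°

Gain crossover: |L(jω)| = 1 at ω ≈ 0.115 rad/sec.
∠L(j0.115) = −90° − arctan(0.115/4.33) ≈ -91.53°
PM = 180° + (-91.53°) = 88.47°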